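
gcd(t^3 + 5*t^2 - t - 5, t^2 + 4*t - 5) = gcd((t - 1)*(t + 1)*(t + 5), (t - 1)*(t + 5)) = t^2 + 4*t - 5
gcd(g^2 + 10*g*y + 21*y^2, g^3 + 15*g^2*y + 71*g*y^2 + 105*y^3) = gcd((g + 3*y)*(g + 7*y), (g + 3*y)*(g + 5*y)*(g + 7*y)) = g^2 + 10*g*y + 21*y^2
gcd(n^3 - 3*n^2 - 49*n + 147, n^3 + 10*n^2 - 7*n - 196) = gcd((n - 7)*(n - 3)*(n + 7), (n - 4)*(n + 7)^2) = n + 7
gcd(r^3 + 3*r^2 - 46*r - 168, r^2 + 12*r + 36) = r + 6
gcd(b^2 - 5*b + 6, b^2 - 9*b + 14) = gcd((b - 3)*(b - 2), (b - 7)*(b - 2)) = b - 2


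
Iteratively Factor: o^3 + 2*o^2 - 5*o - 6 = (o - 2)*(o^2 + 4*o + 3) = (o - 2)*(o + 3)*(o + 1)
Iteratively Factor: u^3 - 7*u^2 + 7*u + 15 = (u + 1)*(u^2 - 8*u + 15) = (u - 5)*(u + 1)*(u - 3)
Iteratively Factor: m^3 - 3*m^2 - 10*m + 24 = (m - 4)*(m^2 + m - 6) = (m - 4)*(m + 3)*(m - 2)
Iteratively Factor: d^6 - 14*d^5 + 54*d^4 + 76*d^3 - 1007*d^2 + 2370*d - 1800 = (d - 5)*(d^5 - 9*d^4 + 9*d^3 + 121*d^2 - 402*d + 360) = (d - 5)*(d - 3)*(d^4 - 6*d^3 - 9*d^2 + 94*d - 120) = (d - 5)*(d - 3)^2*(d^3 - 3*d^2 - 18*d + 40) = (d - 5)*(d - 3)^2*(d - 2)*(d^2 - d - 20) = (d - 5)*(d - 3)^2*(d - 2)*(d + 4)*(d - 5)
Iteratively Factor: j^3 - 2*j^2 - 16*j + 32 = (j + 4)*(j^2 - 6*j + 8) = (j - 2)*(j + 4)*(j - 4)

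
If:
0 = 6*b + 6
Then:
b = -1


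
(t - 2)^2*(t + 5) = t^3 + t^2 - 16*t + 20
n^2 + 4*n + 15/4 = (n + 3/2)*(n + 5/2)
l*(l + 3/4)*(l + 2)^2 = l^4 + 19*l^3/4 + 7*l^2 + 3*l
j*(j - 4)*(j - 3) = j^3 - 7*j^2 + 12*j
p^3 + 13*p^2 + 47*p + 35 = (p + 1)*(p + 5)*(p + 7)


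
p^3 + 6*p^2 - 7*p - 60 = (p - 3)*(p + 4)*(p + 5)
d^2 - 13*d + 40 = (d - 8)*(d - 5)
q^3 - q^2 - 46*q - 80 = (q - 8)*(q + 2)*(q + 5)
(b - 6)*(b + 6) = b^2 - 36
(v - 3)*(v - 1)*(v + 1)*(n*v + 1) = n*v^4 - 3*n*v^3 - n*v^2 + 3*n*v + v^3 - 3*v^2 - v + 3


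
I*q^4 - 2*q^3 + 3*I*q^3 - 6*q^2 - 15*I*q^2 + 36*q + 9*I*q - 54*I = (q - 3)*(q + 6)*(q + 3*I)*(I*q + 1)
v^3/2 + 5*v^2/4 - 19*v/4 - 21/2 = (v/2 + 1)*(v - 3)*(v + 7/2)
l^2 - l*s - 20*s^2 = (l - 5*s)*(l + 4*s)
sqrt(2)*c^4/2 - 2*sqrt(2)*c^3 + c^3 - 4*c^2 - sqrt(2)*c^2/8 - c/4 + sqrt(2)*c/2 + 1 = (c - 4)*(c - 1/2)*(c + 1/2)*(sqrt(2)*c/2 + 1)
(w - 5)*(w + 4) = w^2 - w - 20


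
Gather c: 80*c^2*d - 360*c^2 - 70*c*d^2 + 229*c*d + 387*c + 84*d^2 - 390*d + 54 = c^2*(80*d - 360) + c*(-70*d^2 + 229*d + 387) + 84*d^2 - 390*d + 54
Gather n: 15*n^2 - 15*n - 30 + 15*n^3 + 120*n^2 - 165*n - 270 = 15*n^3 + 135*n^2 - 180*n - 300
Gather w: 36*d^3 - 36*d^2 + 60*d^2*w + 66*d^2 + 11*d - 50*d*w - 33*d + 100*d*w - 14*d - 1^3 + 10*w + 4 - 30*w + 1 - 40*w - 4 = 36*d^3 + 30*d^2 - 36*d + w*(60*d^2 + 50*d - 60)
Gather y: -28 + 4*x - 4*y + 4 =4*x - 4*y - 24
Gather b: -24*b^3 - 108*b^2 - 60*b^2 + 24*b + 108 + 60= -24*b^3 - 168*b^2 + 24*b + 168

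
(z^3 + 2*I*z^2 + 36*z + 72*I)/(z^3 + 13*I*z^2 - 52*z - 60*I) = (z - 6*I)/(z + 5*I)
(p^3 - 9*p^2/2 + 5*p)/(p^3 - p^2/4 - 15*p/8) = 4*(-2*p^2 + 9*p - 10)/(-8*p^2 + 2*p + 15)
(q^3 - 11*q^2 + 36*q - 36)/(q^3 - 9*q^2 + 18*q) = (q - 2)/q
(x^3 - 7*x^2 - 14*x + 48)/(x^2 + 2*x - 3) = (x^2 - 10*x + 16)/(x - 1)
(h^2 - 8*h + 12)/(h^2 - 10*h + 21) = (h^2 - 8*h + 12)/(h^2 - 10*h + 21)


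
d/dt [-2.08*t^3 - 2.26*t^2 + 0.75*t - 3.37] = -6.24*t^2 - 4.52*t + 0.75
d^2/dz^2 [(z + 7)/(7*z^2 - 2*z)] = 14*(7*z^3 + 147*z^2 - 42*z + 4)/(z^3*(343*z^3 - 294*z^2 + 84*z - 8))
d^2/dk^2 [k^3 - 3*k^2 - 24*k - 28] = 6*k - 6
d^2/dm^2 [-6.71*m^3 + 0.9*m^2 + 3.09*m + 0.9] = 1.8 - 40.26*m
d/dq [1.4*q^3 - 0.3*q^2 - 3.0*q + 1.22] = 4.2*q^2 - 0.6*q - 3.0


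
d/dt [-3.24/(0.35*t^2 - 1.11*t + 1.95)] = (2.268*t - 3.5964)/(0.35*t^2 - 1.11*t + 1.95)^2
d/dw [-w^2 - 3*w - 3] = -2*w - 3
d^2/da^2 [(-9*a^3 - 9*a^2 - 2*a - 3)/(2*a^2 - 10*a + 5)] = 2*(-998*a^3 + 1584*a^2 - 435*a - 595)/(8*a^6 - 120*a^5 + 660*a^4 - 1600*a^3 + 1650*a^2 - 750*a + 125)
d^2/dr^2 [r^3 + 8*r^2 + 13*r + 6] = 6*r + 16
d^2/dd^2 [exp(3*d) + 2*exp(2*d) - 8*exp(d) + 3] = (9*exp(2*d) + 8*exp(d) - 8)*exp(d)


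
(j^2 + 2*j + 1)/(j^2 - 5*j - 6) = (j + 1)/(j - 6)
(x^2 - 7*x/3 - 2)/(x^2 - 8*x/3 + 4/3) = (3*x^2 - 7*x - 6)/(3*x^2 - 8*x + 4)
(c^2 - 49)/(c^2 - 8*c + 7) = (c + 7)/(c - 1)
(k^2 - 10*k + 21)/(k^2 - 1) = (k^2 - 10*k + 21)/(k^2 - 1)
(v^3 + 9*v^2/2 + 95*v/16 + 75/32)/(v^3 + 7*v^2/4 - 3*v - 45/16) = (4*v + 5)/(2*(2*v - 3))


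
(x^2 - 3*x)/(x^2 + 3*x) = (x - 3)/(x + 3)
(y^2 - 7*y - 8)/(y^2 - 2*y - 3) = (y - 8)/(y - 3)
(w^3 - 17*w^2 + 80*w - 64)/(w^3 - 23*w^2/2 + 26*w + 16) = 2*(w^2 - 9*w + 8)/(2*w^2 - 7*w - 4)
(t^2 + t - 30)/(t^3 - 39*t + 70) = (t + 6)/(t^2 + 5*t - 14)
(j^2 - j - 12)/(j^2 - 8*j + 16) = (j + 3)/(j - 4)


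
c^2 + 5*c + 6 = (c + 2)*(c + 3)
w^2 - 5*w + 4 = (w - 4)*(w - 1)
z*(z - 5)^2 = z^3 - 10*z^2 + 25*z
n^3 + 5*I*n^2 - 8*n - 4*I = (n + I)*(n + 2*I)^2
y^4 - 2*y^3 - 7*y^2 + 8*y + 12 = (y - 3)*(y - 2)*(y + 1)*(y + 2)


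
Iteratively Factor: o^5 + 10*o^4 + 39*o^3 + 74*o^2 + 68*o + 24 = (o + 1)*(o^4 + 9*o^3 + 30*o^2 + 44*o + 24) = (o + 1)*(o + 2)*(o^3 + 7*o^2 + 16*o + 12) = (o + 1)*(o + 2)*(o + 3)*(o^2 + 4*o + 4) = (o + 1)*(o + 2)^2*(o + 3)*(o + 2)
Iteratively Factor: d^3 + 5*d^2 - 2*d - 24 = (d + 3)*(d^2 + 2*d - 8) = (d + 3)*(d + 4)*(d - 2)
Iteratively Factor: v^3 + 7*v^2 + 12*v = (v + 3)*(v^2 + 4*v) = v*(v + 3)*(v + 4)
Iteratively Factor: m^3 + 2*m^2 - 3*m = (m)*(m^2 + 2*m - 3) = m*(m + 3)*(m - 1)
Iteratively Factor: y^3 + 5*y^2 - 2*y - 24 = (y + 4)*(y^2 + y - 6) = (y - 2)*(y + 4)*(y + 3)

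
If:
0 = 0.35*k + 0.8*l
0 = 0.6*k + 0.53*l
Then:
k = 0.00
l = 0.00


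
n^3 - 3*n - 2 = (n - 2)*(n + 1)^2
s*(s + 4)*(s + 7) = s^3 + 11*s^2 + 28*s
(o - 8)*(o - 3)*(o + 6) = o^3 - 5*o^2 - 42*o + 144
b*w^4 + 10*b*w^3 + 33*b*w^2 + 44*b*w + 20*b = (w + 2)^2*(w + 5)*(b*w + b)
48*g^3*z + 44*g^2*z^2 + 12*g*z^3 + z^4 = z*(2*g + z)*(4*g + z)*(6*g + z)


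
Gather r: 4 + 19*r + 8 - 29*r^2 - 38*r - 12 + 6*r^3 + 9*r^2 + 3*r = 6*r^3 - 20*r^2 - 16*r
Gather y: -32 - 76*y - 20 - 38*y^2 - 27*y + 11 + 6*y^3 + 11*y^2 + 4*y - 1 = 6*y^3 - 27*y^2 - 99*y - 42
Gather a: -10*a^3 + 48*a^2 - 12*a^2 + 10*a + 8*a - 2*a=-10*a^3 + 36*a^2 + 16*a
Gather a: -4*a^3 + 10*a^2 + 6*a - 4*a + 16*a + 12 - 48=-4*a^3 + 10*a^2 + 18*a - 36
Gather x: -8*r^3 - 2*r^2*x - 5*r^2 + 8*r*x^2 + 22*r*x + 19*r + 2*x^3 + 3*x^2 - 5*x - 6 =-8*r^3 - 5*r^2 + 19*r + 2*x^3 + x^2*(8*r + 3) + x*(-2*r^2 + 22*r - 5) - 6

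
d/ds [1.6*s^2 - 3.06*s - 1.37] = 3.2*s - 3.06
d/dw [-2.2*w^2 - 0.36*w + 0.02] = -4.4*w - 0.36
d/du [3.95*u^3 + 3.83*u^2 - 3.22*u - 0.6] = 11.85*u^2 + 7.66*u - 3.22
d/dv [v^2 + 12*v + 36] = 2*v + 12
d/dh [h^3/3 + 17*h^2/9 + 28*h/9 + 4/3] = h^2 + 34*h/9 + 28/9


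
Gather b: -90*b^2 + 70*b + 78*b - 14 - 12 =-90*b^2 + 148*b - 26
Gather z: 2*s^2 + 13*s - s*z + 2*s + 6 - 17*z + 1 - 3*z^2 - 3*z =2*s^2 + 15*s - 3*z^2 + z*(-s - 20) + 7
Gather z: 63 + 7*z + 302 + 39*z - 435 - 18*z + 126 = 28*z + 56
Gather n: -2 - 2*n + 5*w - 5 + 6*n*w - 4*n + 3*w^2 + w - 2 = n*(6*w - 6) + 3*w^2 + 6*w - 9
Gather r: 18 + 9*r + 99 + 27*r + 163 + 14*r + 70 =50*r + 350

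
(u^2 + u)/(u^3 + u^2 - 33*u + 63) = u*(u + 1)/(u^3 + u^2 - 33*u + 63)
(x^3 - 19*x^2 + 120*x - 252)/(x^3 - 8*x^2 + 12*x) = (x^2 - 13*x + 42)/(x*(x - 2))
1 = 1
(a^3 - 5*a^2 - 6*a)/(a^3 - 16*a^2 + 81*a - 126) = a*(a + 1)/(a^2 - 10*a + 21)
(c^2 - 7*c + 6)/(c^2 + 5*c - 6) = (c - 6)/(c + 6)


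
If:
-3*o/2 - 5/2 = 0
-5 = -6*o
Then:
No Solution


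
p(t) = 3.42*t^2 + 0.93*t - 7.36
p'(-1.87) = -11.86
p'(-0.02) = 0.79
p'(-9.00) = -60.63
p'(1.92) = 14.06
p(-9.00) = 261.29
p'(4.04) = 28.56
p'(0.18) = 2.16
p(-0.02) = -7.38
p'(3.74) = 26.51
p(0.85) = -4.10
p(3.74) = 43.96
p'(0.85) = 6.74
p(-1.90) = 3.22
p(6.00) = 121.34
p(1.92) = 7.03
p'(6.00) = 41.97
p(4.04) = 52.22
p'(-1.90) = -12.07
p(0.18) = -7.08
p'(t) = 6.84*t + 0.93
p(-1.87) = 2.86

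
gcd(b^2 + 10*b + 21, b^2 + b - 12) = 1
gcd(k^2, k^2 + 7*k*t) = k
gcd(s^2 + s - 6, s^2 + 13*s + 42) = 1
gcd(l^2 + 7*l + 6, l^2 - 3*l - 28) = 1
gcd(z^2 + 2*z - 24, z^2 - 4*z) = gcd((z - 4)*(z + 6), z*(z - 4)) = z - 4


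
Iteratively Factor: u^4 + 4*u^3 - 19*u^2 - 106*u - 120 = (u + 3)*(u^3 + u^2 - 22*u - 40) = (u + 2)*(u + 3)*(u^2 - u - 20) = (u - 5)*(u + 2)*(u + 3)*(u + 4)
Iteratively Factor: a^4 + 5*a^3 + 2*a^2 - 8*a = (a + 4)*(a^3 + a^2 - 2*a) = (a + 2)*(a + 4)*(a^2 - a) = (a - 1)*(a + 2)*(a + 4)*(a)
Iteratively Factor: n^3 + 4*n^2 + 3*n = (n + 3)*(n^2 + n) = (n + 1)*(n + 3)*(n)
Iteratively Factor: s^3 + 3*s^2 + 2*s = (s + 2)*(s^2 + s) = s*(s + 2)*(s + 1)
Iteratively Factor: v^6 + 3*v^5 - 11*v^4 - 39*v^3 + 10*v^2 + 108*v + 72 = (v + 1)*(v^5 + 2*v^4 - 13*v^3 - 26*v^2 + 36*v + 72) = (v - 2)*(v + 1)*(v^4 + 4*v^3 - 5*v^2 - 36*v - 36) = (v - 3)*(v - 2)*(v + 1)*(v^3 + 7*v^2 + 16*v + 12) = (v - 3)*(v - 2)*(v + 1)*(v + 2)*(v^2 + 5*v + 6) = (v - 3)*(v - 2)*(v + 1)*(v + 2)*(v + 3)*(v + 2)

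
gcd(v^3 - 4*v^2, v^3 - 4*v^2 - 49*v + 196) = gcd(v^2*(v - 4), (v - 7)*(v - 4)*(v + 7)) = v - 4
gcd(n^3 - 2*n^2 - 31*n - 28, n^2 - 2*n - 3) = n + 1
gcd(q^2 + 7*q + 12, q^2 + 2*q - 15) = 1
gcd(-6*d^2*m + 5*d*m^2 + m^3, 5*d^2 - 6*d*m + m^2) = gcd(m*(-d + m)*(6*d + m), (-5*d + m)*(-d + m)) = d - m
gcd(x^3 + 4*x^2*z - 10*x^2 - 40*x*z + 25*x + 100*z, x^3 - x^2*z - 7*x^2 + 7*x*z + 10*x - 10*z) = x - 5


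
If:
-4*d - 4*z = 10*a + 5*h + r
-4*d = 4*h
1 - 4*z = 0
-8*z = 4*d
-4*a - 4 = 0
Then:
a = -1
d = -1/2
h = 1/2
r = 17/2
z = 1/4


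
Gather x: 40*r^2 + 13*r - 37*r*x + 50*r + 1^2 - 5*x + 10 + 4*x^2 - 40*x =40*r^2 + 63*r + 4*x^2 + x*(-37*r - 45) + 11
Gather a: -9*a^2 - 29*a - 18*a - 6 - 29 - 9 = -9*a^2 - 47*a - 44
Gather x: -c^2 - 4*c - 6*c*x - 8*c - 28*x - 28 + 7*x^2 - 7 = -c^2 - 12*c + 7*x^2 + x*(-6*c - 28) - 35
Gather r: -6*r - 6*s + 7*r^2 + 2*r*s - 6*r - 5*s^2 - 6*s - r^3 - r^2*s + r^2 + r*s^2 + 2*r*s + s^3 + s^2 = -r^3 + r^2*(8 - s) + r*(s^2 + 4*s - 12) + s^3 - 4*s^2 - 12*s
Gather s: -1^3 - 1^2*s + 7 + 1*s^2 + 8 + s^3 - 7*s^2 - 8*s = s^3 - 6*s^2 - 9*s + 14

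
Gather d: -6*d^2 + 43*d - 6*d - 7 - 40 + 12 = -6*d^2 + 37*d - 35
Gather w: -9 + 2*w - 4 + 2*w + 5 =4*w - 8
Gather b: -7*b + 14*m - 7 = -7*b + 14*m - 7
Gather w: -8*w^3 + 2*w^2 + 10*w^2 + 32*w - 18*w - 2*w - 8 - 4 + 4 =-8*w^3 + 12*w^2 + 12*w - 8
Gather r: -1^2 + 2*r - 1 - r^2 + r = -r^2 + 3*r - 2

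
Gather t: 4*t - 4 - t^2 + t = -t^2 + 5*t - 4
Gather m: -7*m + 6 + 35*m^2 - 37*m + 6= 35*m^2 - 44*m + 12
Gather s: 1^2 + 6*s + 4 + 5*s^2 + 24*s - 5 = 5*s^2 + 30*s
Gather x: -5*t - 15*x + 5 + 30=-5*t - 15*x + 35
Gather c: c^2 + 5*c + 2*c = c^2 + 7*c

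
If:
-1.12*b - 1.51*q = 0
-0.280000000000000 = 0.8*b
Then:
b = -0.35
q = 0.26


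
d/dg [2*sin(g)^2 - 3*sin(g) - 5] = (4*sin(g) - 3)*cos(g)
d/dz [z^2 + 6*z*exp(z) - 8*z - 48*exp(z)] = 6*z*exp(z) + 2*z - 42*exp(z) - 8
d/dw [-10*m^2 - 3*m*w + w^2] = -3*m + 2*w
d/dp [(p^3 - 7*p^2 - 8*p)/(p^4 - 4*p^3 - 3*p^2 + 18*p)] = (-p^3 + 11*p^2 + 26*p + 50)/(p^5 - 5*p^4 - 5*p^3 + 45*p^2 - 108)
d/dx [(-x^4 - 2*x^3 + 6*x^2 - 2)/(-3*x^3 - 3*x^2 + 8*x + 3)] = (3*x^6 + 6*x^5 - 44*x^3 + 12*x^2 + 24*x + 16)/(9*x^6 + 18*x^5 - 39*x^4 - 66*x^3 + 46*x^2 + 48*x + 9)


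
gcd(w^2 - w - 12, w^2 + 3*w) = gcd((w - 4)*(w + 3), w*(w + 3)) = w + 3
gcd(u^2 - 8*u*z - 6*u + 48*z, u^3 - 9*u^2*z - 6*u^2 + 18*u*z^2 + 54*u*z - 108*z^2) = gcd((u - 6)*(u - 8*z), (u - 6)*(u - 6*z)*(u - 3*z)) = u - 6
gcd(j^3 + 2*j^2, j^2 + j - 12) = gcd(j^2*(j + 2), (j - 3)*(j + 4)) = 1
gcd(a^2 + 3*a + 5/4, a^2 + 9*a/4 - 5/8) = a + 5/2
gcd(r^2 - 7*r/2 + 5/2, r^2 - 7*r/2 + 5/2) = r^2 - 7*r/2 + 5/2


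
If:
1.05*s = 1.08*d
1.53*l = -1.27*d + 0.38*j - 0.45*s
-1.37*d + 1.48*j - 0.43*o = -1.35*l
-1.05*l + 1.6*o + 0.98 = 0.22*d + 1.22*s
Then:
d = 0.972222222222222*s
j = 1.65773778732774*s - 0.150913214754685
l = -0.689399910482145*s - 0.037481713468484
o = 0.443761864301648*s - 0.637097374463693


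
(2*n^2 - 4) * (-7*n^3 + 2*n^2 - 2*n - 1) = -14*n^5 + 4*n^4 + 24*n^3 - 10*n^2 + 8*n + 4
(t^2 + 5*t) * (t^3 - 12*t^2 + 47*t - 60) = t^5 - 7*t^4 - 13*t^3 + 175*t^2 - 300*t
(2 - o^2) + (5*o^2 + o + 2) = 4*o^2 + o + 4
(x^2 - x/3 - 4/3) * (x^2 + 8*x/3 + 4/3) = x^4 + 7*x^3/3 - 8*x^2/9 - 4*x - 16/9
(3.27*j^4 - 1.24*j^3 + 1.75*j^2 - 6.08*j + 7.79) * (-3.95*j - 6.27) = -12.9165*j^5 - 15.6049*j^4 + 0.862299999999999*j^3 + 13.0435*j^2 + 7.3511*j - 48.8433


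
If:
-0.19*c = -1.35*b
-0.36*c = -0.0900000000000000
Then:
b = 0.04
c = 0.25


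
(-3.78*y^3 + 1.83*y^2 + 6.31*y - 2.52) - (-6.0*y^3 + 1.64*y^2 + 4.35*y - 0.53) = 2.22*y^3 + 0.19*y^2 + 1.96*y - 1.99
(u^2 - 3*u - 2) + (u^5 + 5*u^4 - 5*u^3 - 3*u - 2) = u^5 + 5*u^4 - 5*u^3 + u^2 - 6*u - 4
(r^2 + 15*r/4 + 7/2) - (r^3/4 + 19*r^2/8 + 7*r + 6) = -r^3/4 - 11*r^2/8 - 13*r/4 - 5/2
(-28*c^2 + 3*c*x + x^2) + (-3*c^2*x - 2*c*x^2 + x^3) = -3*c^2*x - 28*c^2 - 2*c*x^2 + 3*c*x + x^3 + x^2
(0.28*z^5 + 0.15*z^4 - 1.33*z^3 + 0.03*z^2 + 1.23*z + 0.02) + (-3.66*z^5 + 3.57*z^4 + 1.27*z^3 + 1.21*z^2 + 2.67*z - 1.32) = -3.38*z^5 + 3.72*z^4 - 0.0600000000000001*z^3 + 1.24*z^2 + 3.9*z - 1.3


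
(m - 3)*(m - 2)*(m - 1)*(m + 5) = m^4 - m^3 - 19*m^2 + 49*m - 30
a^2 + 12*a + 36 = (a + 6)^2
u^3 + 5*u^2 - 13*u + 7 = (u - 1)^2*(u + 7)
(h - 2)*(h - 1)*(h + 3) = h^3 - 7*h + 6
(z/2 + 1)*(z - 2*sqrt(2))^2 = z^3/2 - 2*sqrt(2)*z^2 + z^2 - 4*sqrt(2)*z + 4*z + 8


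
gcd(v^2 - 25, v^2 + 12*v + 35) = v + 5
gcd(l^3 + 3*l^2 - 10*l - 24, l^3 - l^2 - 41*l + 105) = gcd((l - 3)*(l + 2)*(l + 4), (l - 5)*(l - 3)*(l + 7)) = l - 3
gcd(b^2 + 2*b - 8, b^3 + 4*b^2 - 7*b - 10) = b - 2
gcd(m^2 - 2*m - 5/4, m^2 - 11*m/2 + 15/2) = m - 5/2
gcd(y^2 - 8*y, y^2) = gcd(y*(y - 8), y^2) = y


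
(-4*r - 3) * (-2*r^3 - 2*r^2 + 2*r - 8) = 8*r^4 + 14*r^3 - 2*r^2 + 26*r + 24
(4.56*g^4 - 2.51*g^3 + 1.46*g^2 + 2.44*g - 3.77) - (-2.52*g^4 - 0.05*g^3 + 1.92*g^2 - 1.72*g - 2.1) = 7.08*g^4 - 2.46*g^3 - 0.46*g^2 + 4.16*g - 1.67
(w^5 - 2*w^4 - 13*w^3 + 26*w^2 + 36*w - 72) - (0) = w^5 - 2*w^4 - 13*w^3 + 26*w^2 + 36*w - 72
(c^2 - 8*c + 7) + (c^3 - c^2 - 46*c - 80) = c^3 - 54*c - 73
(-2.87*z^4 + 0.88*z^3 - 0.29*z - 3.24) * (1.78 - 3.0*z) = 8.61*z^5 - 7.7486*z^4 + 1.5664*z^3 + 0.87*z^2 + 9.2038*z - 5.7672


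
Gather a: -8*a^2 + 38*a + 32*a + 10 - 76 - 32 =-8*a^2 + 70*a - 98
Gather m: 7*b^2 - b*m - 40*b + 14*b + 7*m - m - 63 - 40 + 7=7*b^2 - 26*b + m*(6 - b) - 96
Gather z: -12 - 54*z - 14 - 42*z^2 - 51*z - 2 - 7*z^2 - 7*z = -49*z^2 - 112*z - 28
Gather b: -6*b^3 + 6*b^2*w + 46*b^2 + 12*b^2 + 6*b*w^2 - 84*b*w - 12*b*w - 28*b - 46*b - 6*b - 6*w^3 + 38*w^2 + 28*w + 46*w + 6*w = -6*b^3 + b^2*(6*w + 58) + b*(6*w^2 - 96*w - 80) - 6*w^3 + 38*w^2 + 80*w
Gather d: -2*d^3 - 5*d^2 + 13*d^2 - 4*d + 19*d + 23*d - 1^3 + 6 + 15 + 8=-2*d^3 + 8*d^2 + 38*d + 28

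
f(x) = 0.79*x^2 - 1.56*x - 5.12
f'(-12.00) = -20.52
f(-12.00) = 127.36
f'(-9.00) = -15.78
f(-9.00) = 72.91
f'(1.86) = 1.38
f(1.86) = -5.29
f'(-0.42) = -2.22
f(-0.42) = -4.33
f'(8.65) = 12.11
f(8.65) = 40.50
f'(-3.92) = -7.75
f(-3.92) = 13.13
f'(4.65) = 5.79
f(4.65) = 4.71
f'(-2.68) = -5.79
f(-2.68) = 4.73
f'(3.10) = 3.34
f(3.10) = -2.36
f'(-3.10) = -6.46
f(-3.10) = 7.31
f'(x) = 1.58*x - 1.56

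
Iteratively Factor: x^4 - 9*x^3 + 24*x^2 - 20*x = (x - 5)*(x^3 - 4*x^2 + 4*x) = (x - 5)*(x - 2)*(x^2 - 2*x) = x*(x - 5)*(x - 2)*(x - 2)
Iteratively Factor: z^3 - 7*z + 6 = (z + 3)*(z^2 - 3*z + 2) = (z - 2)*(z + 3)*(z - 1)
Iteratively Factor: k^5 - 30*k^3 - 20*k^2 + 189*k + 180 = (k + 4)*(k^4 - 4*k^3 - 14*k^2 + 36*k + 45) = (k + 3)*(k + 4)*(k^3 - 7*k^2 + 7*k + 15) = (k + 1)*(k + 3)*(k + 4)*(k^2 - 8*k + 15) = (k - 3)*(k + 1)*(k + 3)*(k + 4)*(k - 5)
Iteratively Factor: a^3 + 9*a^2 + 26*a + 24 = (a + 4)*(a^2 + 5*a + 6) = (a + 2)*(a + 4)*(a + 3)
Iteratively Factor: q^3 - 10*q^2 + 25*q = (q)*(q^2 - 10*q + 25) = q*(q - 5)*(q - 5)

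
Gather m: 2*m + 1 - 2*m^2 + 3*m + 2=-2*m^2 + 5*m + 3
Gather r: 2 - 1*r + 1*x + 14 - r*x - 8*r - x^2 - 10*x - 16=r*(-x - 9) - x^2 - 9*x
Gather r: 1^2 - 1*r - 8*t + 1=-r - 8*t + 2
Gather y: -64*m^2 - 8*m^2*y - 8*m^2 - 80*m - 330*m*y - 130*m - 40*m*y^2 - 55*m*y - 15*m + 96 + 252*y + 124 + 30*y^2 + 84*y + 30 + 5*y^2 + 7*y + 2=-72*m^2 - 225*m + y^2*(35 - 40*m) + y*(-8*m^2 - 385*m + 343) + 252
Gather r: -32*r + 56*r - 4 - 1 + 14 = 24*r + 9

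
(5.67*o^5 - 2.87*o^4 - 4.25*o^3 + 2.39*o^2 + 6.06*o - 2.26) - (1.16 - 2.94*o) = 5.67*o^5 - 2.87*o^4 - 4.25*o^3 + 2.39*o^2 + 9.0*o - 3.42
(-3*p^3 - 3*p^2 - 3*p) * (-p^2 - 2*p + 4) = 3*p^5 + 9*p^4 - 3*p^3 - 6*p^2 - 12*p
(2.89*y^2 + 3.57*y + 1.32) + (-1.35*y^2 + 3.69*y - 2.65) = 1.54*y^2 + 7.26*y - 1.33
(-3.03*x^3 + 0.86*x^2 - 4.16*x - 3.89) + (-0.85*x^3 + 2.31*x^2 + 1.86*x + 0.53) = -3.88*x^3 + 3.17*x^2 - 2.3*x - 3.36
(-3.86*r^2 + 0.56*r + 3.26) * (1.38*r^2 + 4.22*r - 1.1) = -5.3268*r^4 - 15.5164*r^3 + 11.108*r^2 + 13.1412*r - 3.586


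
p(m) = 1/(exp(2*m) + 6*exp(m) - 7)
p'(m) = (-2*exp(2*m) - 6*exp(m))/(exp(2*m) + 6*exp(m) - 7)^2 = 2*(-exp(m) - 3)*exp(m)/(exp(2*m) + 6*exp(m) - 7)^2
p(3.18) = 0.00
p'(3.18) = -0.00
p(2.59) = 0.00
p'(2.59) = -0.01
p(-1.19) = -0.20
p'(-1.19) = -0.08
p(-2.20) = -0.16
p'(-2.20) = -0.02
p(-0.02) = -6.33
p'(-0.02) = -312.49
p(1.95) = 0.01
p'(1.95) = -0.02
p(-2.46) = -0.15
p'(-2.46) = -0.01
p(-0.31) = -0.49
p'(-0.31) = -1.29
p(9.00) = 0.00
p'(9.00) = 0.00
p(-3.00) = -0.15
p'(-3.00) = -0.00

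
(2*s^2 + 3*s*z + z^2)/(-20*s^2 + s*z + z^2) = (2*s^2 + 3*s*z + z^2)/(-20*s^2 + s*z + z^2)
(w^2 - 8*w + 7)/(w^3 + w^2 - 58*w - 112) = (w^2 - 8*w + 7)/(w^3 + w^2 - 58*w - 112)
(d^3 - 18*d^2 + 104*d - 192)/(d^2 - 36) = (d^2 - 12*d + 32)/(d + 6)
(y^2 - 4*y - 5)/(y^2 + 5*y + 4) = (y - 5)/(y + 4)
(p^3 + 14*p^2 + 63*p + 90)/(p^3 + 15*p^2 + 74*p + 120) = (p + 3)/(p + 4)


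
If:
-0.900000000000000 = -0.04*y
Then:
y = 22.50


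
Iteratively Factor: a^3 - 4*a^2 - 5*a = (a)*(a^2 - 4*a - 5) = a*(a - 5)*(a + 1)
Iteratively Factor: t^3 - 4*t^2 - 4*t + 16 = (t + 2)*(t^2 - 6*t + 8) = (t - 2)*(t + 2)*(t - 4)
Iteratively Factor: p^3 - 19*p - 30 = (p + 2)*(p^2 - 2*p - 15) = (p - 5)*(p + 2)*(p + 3)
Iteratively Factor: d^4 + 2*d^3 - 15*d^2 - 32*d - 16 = (d - 4)*(d^3 + 6*d^2 + 9*d + 4) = (d - 4)*(d + 1)*(d^2 + 5*d + 4) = (d - 4)*(d + 1)*(d + 4)*(d + 1)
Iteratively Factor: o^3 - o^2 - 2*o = (o + 1)*(o^2 - 2*o) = o*(o + 1)*(o - 2)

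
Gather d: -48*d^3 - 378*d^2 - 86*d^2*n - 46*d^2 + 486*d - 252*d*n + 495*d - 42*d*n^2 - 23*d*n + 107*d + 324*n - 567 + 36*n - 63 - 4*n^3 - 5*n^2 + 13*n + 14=-48*d^3 + d^2*(-86*n - 424) + d*(-42*n^2 - 275*n + 1088) - 4*n^3 - 5*n^2 + 373*n - 616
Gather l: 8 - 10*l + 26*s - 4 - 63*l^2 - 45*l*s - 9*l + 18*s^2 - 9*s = -63*l^2 + l*(-45*s - 19) + 18*s^2 + 17*s + 4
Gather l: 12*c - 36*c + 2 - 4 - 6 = -24*c - 8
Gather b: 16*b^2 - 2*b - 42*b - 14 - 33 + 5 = 16*b^2 - 44*b - 42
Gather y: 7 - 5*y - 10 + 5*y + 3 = 0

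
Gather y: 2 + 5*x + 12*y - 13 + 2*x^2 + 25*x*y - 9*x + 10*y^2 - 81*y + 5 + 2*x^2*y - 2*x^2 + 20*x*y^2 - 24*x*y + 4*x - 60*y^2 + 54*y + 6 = y^2*(20*x - 50) + y*(2*x^2 + x - 15)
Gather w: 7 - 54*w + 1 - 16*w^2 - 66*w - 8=-16*w^2 - 120*w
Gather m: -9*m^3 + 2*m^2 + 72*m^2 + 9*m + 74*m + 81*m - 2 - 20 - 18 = -9*m^3 + 74*m^2 + 164*m - 40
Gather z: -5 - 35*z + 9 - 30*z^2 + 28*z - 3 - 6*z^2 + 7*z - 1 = -36*z^2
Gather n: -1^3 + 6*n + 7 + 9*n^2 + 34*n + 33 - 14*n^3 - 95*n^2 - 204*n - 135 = -14*n^3 - 86*n^2 - 164*n - 96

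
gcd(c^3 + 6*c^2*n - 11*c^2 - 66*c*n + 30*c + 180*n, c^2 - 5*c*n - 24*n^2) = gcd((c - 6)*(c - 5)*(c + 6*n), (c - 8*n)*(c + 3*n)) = 1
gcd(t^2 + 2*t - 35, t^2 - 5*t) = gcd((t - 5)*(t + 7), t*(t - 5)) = t - 5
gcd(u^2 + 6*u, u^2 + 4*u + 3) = 1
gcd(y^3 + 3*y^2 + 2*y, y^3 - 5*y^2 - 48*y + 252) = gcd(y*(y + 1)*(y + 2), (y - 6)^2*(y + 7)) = 1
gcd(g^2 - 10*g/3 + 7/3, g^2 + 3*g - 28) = 1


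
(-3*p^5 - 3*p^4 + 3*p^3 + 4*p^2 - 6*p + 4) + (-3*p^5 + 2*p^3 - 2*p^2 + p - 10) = -6*p^5 - 3*p^4 + 5*p^3 + 2*p^2 - 5*p - 6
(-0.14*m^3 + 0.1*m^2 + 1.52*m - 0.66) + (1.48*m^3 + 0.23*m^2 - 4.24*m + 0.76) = 1.34*m^3 + 0.33*m^2 - 2.72*m + 0.1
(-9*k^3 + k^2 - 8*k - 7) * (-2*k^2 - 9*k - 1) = 18*k^5 + 79*k^4 + 16*k^3 + 85*k^2 + 71*k + 7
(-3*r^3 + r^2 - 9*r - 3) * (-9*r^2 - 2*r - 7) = 27*r^5 - 3*r^4 + 100*r^3 + 38*r^2 + 69*r + 21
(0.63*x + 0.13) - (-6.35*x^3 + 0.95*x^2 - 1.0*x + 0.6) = 6.35*x^3 - 0.95*x^2 + 1.63*x - 0.47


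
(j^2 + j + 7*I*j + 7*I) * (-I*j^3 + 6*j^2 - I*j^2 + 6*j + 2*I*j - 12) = -I*j^5 + 13*j^4 - 2*I*j^4 + 26*j^3 + 43*I*j^3 - 13*j^2 + 86*I*j^2 - 26*j - 42*I*j - 84*I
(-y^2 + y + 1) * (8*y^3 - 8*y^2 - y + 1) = -8*y^5 + 16*y^4 + y^3 - 10*y^2 + 1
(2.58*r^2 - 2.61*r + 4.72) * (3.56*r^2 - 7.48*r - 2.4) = 9.1848*r^4 - 28.59*r^3 + 30.134*r^2 - 29.0416*r - 11.328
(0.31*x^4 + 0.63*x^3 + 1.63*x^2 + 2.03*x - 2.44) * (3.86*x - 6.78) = 1.1966*x^5 + 0.33*x^4 + 2.0204*x^3 - 3.2156*x^2 - 23.1818*x + 16.5432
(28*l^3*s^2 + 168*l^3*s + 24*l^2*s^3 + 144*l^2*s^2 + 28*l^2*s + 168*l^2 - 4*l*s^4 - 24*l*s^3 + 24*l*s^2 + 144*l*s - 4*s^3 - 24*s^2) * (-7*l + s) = -196*l^4*s^2 - 1176*l^4*s - 140*l^3*s^3 - 840*l^3*s^2 - 196*l^3*s - 1176*l^3 + 52*l^2*s^4 + 312*l^2*s^3 - 140*l^2*s^2 - 840*l^2*s - 4*l*s^5 - 24*l*s^4 + 52*l*s^3 + 312*l*s^2 - 4*s^4 - 24*s^3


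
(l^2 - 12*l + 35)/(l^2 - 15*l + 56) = (l - 5)/(l - 8)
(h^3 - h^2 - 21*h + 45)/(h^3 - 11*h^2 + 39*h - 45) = (h + 5)/(h - 5)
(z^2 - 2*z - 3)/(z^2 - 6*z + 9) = (z + 1)/(z - 3)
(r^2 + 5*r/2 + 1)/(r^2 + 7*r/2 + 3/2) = (r + 2)/(r + 3)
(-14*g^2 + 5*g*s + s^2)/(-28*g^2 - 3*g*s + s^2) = (14*g^2 - 5*g*s - s^2)/(28*g^2 + 3*g*s - s^2)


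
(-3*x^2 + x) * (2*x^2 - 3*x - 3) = -6*x^4 + 11*x^3 + 6*x^2 - 3*x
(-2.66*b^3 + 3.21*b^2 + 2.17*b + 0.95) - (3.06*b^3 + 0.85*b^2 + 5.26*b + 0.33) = -5.72*b^3 + 2.36*b^2 - 3.09*b + 0.62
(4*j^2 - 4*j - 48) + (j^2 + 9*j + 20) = 5*j^2 + 5*j - 28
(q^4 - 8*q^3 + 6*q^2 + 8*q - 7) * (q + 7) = q^5 - q^4 - 50*q^3 + 50*q^2 + 49*q - 49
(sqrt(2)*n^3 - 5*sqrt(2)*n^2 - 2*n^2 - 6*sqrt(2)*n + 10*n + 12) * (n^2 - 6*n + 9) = sqrt(2)*n^5 - 11*sqrt(2)*n^4 - 2*n^4 + 22*n^3 + 33*sqrt(2)*n^3 - 66*n^2 - 9*sqrt(2)*n^2 - 54*sqrt(2)*n + 18*n + 108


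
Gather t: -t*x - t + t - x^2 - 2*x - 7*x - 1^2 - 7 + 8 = -t*x - x^2 - 9*x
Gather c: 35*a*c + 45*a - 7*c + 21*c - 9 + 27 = 45*a + c*(35*a + 14) + 18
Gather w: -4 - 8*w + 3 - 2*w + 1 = -10*w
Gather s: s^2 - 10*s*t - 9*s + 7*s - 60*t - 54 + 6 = s^2 + s*(-10*t - 2) - 60*t - 48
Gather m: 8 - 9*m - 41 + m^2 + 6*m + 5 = m^2 - 3*m - 28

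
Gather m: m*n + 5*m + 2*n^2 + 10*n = m*(n + 5) + 2*n^2 + 10*n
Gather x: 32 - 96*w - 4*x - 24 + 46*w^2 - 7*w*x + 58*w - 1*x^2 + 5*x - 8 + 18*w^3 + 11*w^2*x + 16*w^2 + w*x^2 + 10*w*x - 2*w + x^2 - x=18*w^3 + 62*w^2 + w*x^2 - 40*w + x*(11*w^2 + 3*w)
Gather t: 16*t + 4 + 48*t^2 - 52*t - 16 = 48*t^2 - 36*t - 12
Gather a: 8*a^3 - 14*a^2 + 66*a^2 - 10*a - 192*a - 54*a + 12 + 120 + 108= 8*a^3 + 52*a^2 - 256*a + 240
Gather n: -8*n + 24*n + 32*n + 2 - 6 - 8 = 48*n - 12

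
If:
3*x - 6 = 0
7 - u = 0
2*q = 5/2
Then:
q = 5/4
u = 7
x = 2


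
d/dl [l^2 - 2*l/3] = 2*l - 2/3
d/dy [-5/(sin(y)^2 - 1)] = 10*sin(y)/cos(y)^3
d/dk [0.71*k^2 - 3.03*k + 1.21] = 1.42*k - 3.03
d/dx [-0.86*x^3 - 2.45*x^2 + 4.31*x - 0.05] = -2.58*x^2 - 4.9*x + 4.31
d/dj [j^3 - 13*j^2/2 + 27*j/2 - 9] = 3*j^2 - 13*j + 27/2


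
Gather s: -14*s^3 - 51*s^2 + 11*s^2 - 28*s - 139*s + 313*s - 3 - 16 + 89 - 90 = -14*s^3 - 40*s^2 + 146*s - 20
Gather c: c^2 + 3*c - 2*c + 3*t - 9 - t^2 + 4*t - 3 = c^2 + c - t^2 + 7*t - 12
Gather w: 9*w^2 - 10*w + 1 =9*w^2 - 10*w + 1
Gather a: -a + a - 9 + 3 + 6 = 0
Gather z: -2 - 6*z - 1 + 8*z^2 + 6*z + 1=8*z^2 - 2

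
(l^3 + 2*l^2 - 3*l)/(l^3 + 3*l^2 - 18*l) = (l^2 + 2*l - 3)/(l^2 + 3*l - 18)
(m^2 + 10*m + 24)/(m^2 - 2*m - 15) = (m^2 + 10*m + 24)/(m^2 - 2*m - 15)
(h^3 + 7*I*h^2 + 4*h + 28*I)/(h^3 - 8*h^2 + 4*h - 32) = (h + 7*I)/(h - 8)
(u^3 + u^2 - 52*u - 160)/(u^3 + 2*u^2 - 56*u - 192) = (u + 5)/(u + 6)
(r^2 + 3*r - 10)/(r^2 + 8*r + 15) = (r - 2)/(r + 3)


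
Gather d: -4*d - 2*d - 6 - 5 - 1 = -6*d - 12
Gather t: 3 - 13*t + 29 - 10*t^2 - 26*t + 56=-10*t^2 - 39*t + 88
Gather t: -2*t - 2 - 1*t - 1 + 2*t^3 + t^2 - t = 2*t^3 + t^2 - 4*t - 3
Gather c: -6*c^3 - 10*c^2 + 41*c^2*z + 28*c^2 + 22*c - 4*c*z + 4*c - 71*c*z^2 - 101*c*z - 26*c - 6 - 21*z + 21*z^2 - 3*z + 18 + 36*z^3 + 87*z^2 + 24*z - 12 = -6*c^3 + c^2*(41*z + 18) + c*(-71*z^2 - 105*z) + 36*z^3 + 108*z^2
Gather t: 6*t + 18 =6*t + 18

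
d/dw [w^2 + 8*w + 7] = 2*w + 8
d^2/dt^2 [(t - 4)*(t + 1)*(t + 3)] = 6*t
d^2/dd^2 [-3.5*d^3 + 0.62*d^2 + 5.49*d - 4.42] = 1.24 - 21.0*d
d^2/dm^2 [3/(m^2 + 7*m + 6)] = 6*(-m^2 - 7*m + (2*m + 7)^2 - 6)/(m^2 + 7*m + 6)^3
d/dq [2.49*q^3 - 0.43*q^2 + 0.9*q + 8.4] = 7.47*q^2 - 0.86*q + 0.9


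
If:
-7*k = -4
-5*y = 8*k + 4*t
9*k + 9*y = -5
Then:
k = 4/7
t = 67/252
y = -71/63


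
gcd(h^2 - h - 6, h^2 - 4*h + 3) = h - 3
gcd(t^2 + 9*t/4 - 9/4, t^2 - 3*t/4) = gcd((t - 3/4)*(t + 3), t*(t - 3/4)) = t - 3/4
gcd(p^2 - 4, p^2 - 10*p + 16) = p - 2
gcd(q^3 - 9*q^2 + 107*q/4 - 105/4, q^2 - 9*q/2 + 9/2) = q - 3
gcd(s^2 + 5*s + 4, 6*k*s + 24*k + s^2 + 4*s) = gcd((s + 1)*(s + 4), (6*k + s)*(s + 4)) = s + 4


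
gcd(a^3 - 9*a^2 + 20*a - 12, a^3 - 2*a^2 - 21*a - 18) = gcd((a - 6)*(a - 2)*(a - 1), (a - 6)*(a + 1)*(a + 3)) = a - 6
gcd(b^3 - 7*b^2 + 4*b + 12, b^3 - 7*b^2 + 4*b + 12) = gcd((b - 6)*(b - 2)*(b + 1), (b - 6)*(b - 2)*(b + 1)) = b^3 - 7*b^2 + 4*b + 12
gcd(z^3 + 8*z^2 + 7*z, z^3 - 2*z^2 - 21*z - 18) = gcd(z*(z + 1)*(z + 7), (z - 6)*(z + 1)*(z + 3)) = z + 1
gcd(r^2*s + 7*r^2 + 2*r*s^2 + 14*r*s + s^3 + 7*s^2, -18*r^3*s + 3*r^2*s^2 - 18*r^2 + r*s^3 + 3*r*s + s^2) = 1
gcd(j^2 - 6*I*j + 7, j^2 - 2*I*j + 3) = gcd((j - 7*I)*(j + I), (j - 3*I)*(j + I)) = j + I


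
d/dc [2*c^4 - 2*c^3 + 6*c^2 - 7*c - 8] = 8*c^3 - 6*c^2 + 12*c - 7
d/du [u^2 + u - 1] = 2*u + 1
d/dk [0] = 0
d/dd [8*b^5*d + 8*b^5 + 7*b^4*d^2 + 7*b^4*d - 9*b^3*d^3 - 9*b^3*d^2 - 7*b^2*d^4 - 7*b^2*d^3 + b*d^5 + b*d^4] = b*(8*b^4 + 14*b^3*d + 7*b^3 - 27*b^2*d^2 - 18*b^2*d - 28*b*d^3 - 21*b*d^2 + 5*d^4 + 4*d^3)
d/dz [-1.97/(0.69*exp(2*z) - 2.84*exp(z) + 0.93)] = (2.7186*exp(z) - 5.5948)*exp(z)/(0.69*exp(2*z) - 2.84*exp(z) + 0.93)^2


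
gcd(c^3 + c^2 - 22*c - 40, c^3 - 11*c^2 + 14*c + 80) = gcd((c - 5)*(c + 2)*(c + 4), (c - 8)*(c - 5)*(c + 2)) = c^2 - 3*c - 10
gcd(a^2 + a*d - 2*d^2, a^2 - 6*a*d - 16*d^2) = a + 2*d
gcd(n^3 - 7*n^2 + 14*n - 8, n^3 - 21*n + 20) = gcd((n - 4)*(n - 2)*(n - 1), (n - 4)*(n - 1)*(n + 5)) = n^2 - 5*n + 4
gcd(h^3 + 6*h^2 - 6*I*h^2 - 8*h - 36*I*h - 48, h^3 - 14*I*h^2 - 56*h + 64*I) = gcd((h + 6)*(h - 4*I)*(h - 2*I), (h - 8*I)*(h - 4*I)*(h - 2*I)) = h^2 - 6*I*h - 8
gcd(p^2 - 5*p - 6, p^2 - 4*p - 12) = p - 6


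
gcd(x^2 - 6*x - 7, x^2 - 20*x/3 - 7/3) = x - 7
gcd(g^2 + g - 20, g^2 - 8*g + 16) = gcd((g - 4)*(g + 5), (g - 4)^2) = g - 4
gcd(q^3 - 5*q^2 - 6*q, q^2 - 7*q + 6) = q - 6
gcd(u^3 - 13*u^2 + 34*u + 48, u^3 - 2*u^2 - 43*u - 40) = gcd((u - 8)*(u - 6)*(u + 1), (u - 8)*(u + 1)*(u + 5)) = u^2 - 7*u - 8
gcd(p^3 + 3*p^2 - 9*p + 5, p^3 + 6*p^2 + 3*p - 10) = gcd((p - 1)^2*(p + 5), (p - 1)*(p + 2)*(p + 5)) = p^2 + 4*p - 5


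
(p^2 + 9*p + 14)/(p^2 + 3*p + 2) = (p + 7)/(p + 1)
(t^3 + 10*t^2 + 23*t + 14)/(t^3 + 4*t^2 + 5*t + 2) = (t + 7)/(t + 1)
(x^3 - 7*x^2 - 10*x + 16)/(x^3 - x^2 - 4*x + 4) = (x - 8)/(x - 2)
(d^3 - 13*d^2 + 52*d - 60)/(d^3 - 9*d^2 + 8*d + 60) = (d - 2)/(d + 2)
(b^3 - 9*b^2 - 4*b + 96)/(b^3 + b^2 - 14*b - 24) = (b - 8)/(b + 2)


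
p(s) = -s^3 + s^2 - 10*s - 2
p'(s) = -3*s^2 + 2*s - 10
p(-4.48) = 152.79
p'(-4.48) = -79.17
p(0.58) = -7.66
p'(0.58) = -9.85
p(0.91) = -11.03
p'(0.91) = -10.66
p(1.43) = -17.18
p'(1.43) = -13.27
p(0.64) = -8.25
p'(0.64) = -9.95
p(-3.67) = 97.60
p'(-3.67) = -57.75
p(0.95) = -11.45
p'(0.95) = -10.81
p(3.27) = -58.97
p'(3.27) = -35.54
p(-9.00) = 898.00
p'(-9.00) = -271.00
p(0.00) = -2.00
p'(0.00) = -10.00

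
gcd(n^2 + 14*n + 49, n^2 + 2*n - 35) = n + 7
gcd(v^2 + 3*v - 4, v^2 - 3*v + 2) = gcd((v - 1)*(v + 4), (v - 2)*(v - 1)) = v - 1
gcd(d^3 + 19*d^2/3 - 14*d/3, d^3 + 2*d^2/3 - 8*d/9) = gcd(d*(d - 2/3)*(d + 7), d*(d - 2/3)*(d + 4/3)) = d^2 - 2*d/3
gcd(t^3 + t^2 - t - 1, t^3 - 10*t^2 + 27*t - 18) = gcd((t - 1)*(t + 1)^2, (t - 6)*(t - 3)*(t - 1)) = t - 1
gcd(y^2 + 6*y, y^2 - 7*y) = y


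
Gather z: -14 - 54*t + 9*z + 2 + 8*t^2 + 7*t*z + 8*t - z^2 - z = 8*t^2 - 46*t - z^2 + z*(7*t + 8) - 12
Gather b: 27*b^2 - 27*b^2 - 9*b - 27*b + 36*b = 0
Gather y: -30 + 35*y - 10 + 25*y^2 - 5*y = 25*y^2 + 30*y - 40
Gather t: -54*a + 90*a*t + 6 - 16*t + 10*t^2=-54*a + 10*t^2 + t*(90*a - 16) + 6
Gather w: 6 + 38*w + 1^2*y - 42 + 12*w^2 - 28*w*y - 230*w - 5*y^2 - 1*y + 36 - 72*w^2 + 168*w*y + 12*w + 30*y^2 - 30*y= -60*w^2 + w*(140*y - 180) + 25*y^2 - 30*y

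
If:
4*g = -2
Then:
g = -1/2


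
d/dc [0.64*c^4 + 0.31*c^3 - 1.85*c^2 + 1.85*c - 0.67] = 2.56*c^3 + 0.93*c^2 - 3.7*c + 1.85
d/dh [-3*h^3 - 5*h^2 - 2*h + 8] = -9*h^2 - 10*h - 2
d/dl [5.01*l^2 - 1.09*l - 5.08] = 10.02*l - 1.09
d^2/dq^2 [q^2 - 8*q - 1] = 2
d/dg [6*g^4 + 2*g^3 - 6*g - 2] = 24*g^3 + 6*g^2 - 6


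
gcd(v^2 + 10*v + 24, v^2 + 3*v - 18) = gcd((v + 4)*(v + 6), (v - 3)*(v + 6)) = v + 6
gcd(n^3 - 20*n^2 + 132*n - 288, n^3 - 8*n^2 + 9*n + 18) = n - 6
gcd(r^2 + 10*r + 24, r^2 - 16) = r + 4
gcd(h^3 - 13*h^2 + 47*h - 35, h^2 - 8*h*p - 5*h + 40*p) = h - 5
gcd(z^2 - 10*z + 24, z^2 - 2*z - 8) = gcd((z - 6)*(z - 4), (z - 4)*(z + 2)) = z - 4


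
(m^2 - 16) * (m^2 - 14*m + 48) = m^4 - 14*m^3 + 32*m^2 + 224*m - 768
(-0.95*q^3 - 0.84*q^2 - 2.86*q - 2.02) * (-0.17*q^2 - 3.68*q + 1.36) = 0.1615*q^5 + 3.6388*q^4 + 2.2854*q^3 + 9.7258*q^2 + 3.544*q - 2.7472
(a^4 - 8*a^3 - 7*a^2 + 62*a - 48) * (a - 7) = a^5 - 15*a^4 + 49*a^3 + 111*a^2 - 482*a + 336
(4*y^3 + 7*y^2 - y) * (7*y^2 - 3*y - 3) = 28*y^5 + 37*y^4 - 40*y^3 - 18*y^2 + 3*y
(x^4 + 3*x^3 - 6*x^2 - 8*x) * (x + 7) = x^5 + 10*x^4 + 15*x^3 - 50*x^2 - 56*x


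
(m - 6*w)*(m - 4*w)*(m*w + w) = m^3*w - 10*m^2*w^2 + m^2*w + 24*m*w^3 - 10*m*w^2 + 24*w^3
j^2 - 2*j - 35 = (j - 7)*(j + 5)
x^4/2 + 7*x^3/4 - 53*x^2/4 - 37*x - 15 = (x/2 + 1)*(x - 5)*(x + 1/2)*(x + 6)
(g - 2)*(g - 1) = g^2 - 3*g + 2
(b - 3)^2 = b^2 - 6*b + 9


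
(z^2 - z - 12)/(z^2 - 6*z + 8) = (z + 3)/(z - 2)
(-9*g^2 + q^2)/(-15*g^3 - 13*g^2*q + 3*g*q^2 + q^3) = (3*g + q)/(5*g^2 + 6*g*q + q^2)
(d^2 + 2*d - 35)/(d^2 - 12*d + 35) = (d + 7)/(d - 7)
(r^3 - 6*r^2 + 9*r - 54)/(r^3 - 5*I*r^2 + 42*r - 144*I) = (r^2 + 3*r*(-2 + I) - 18*I)/(r^2 - 2*I*r + 48)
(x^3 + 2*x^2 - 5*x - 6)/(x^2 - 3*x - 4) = (x^2 + x - 6)/(x - 4)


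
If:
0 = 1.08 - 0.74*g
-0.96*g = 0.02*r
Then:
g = 1.46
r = -70.05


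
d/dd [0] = 0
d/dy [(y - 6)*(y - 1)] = 2*y - 7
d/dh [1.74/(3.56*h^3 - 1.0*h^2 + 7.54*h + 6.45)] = (-18.5832*h^2 + 3.48*h - 13.1196)/(3.56*h^3 - 1.0*h^2 + 7.54*h + 6.45)^2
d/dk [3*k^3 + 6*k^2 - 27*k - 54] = 9*k^2 + 12*k - 27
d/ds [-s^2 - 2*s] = -2*s - 2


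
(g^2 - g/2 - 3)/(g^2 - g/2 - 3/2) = (-2*g^2 + g + 6)/(-2*g^2 + g + 3)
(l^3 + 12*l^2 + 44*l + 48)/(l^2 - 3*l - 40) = (l^3 + 12*l^2 + 44*l + 48)/(l^2 - 3*l - 40)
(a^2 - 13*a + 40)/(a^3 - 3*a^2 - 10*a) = (a - 8)/(a*(a + 2))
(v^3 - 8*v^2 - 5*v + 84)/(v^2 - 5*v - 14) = (v^2 - v - 12)/(v + 2)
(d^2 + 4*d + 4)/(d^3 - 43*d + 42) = (d^2 + 4*d + 4)/(d^3 - 43*d + 42)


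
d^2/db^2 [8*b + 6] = 0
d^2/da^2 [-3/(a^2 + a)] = 6*(a*(a + 1) - (2*a + 1)^2)/(a^3*(a + 1)^3)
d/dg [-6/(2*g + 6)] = 3/(g + 3)^2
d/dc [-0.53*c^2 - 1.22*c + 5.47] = -1.06*c - 1.22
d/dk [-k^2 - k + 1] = -2*k - 1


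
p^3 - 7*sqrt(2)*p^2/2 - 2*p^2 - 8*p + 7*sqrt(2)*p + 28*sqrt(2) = (p - 4)*(p + 2)*(p - 7*sqrt(2)/2)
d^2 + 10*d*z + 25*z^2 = (d + 5*z)^2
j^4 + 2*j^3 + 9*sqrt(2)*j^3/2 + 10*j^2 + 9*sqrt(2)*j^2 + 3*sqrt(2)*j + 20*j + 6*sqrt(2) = (j + 2)*(j + sqrt(2)/2)*(j + sqrt(2))*(j + 3*sqrt(2))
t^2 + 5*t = t*(t + 5)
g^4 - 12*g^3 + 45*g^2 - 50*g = g*(g - 5)^2*(g - 2)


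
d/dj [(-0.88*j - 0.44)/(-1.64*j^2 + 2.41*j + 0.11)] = (-1.4432*j^2 - 1.4432*j + 0.9636)/(2.6896*j^4 - 7.9048*j^3 + 5.4473*j^2 + 0.5302*j + 0.0121)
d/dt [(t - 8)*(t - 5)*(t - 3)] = 3*t^2 - 32*t + 79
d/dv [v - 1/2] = 1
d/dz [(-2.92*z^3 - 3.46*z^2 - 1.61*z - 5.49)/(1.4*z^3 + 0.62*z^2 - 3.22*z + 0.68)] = (-1.77635683940025e-15*z^5 + 3.0336*z^4 + 23.3128*z^3 + 29.2406*z^2 + 2.102*z - 18.7726)/(1.96*z^6 + 1.736*z^5 - 8.6316*z^4 - 2.0888*z^3 + 11.2116*z^2 - 4.3792*z + 0.4624)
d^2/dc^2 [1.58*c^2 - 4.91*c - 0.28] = 3.16000000000000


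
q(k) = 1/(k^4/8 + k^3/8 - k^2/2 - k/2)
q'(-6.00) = 0.01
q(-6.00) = 0.01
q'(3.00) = -0.24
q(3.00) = 0.13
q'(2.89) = -0.32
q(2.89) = 0.16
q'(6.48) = -0.00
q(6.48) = 0.00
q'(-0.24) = 30.36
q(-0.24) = 11.13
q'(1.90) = -33.03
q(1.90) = -3.72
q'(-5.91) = 0.01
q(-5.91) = 0.01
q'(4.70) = -0.01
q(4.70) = 0.02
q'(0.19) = 53.63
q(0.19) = -8.93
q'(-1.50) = -5.80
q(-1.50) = -6.10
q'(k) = (-k^3/2 - 3*k^2/8 + k + 1/2)/(k^4/8 + k^3/8 - k^2/2 - k/2)^2 = 8*(-4*k^3 - 3*k^2 + 8*k + 4)/(k^2*(k^3 + k^2 - 4*k - 4)^2)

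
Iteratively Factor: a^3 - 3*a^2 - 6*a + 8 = (a + 2)*(a^2 - 5*a + 4) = (a - 4)*(a + 2)*(a - 1)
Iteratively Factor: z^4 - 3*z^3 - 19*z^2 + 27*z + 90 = (z - 5)*(z^3 + 2*z^2 - 9*z - 18) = (z - 5)*(z + 3)*(z^2 - z - 6) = (z - 5)*(z + 2)*(z + 3)*(z - 3)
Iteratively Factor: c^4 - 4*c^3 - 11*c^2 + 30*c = (c - 2)*(c^3 - 2*c^2 - 15*c) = (c - 5)*(c - 2)*(c^2 + 3*c) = (c - 5)*(c - 2)*(c + 3)*(c)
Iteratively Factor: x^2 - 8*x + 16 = (x - 4)*(x - 4)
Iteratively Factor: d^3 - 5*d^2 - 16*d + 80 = (d - 5)*(d^2 - 16) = (d - 5)*(d - 4)*(d + 4)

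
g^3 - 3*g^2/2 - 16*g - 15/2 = (g - 5)*(g + 1/2)*(g + 3)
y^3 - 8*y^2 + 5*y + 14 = (y - 7)*(y - 2)*(y + 1)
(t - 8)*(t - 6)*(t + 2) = t^3 - 12*t^2 + 20*t + 96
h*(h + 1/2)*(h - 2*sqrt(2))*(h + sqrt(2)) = h^4 - sqrt(2)*h^3 + h^3/2 - 4*h^2 - sqrt(2)*h^2/2 - 2*h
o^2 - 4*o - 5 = (o - 5)*(o + 1)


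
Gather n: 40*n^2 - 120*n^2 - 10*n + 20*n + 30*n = -80*n^2 + 40*n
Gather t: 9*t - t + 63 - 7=8*t + 56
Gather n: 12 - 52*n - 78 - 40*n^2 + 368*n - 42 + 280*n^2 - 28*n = 240*n^2 + 288*n - 108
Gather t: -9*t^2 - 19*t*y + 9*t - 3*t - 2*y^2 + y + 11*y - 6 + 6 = -9*t^2 + t*(6 - 19*y) - 2*y^2 + 12*y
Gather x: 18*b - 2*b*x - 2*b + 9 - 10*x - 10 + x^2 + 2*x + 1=16*b + x^2 + x*(-2*b - 8)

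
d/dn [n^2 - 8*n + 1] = 2*n - 8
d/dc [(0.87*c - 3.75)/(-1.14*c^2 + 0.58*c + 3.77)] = (0.9918*c^2 - 8.55*c + 5.4549)/(1.2996*c^4 - 1.3224*c^3 - 8.2592*c^2 + 4.3732*c + 14.2129)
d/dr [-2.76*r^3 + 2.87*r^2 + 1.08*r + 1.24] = -8.28*r^2 + 5.74*r + 1.08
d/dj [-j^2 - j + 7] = -2*j - 1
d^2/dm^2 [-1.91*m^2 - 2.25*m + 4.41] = -3.82000000000000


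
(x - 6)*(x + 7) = x^2 + x - 42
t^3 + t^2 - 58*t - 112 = (t - 8)*(t + 2)*(t + 7)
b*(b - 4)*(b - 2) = b^3 - 6*b^2 + 8*b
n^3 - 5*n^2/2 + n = n*(n - 2)*(n - 1/2)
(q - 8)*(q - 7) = q^2 - 15*q + 56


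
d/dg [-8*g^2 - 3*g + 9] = -16*g - 3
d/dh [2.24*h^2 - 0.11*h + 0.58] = 4.48*h - 0.11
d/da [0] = 0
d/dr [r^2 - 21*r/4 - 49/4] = 2*r - 21/4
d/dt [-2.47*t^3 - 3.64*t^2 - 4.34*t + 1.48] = -7.41*t^2 - 7.28*t - 4.34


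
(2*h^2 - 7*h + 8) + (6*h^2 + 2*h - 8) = 8*h^2 - 5*h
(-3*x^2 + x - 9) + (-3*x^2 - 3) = -6*x^2 + x - 12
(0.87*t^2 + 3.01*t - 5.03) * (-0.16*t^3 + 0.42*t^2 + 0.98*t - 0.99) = -0.1392*t^5 - 0.1162*t^4 + 2.9216*t^3 - 0.0241000000000002*t^2 - 7.9093*t + 4.9797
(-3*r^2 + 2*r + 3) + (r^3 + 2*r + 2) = r^3 - 3*r^2 + 4*r + 5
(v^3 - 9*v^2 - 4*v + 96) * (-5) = -5*v^3 + 45*v^2 + 20*v - 480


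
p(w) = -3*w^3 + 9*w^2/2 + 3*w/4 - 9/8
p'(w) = -9*w^2 + 9*w + 3/4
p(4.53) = -184.26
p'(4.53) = -143.17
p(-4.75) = 418.36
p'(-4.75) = -245.06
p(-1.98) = 38.32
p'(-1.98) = -52.35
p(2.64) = -22.98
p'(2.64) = -38.22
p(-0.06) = -1.15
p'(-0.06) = 0.18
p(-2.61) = 80.91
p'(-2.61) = -84.05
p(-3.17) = 137.28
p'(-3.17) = -118.22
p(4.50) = -180.00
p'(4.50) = -141.00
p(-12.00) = 5821.88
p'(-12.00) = -1403.25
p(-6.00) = 804.38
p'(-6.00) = -377.25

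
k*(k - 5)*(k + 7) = k^3 + 2*k^2 - 35*k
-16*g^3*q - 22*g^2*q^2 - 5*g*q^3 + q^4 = q*(-8*g + q)*(g + q)*(2*g + q)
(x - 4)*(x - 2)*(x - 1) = x^3 - 7*x^2 + 14*x - 8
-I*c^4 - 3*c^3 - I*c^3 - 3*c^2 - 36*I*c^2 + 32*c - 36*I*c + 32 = (c - 8*I)*(c + I)*(c + 4*I)*(-I*c - I)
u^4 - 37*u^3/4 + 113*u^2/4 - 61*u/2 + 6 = (u - 4)*(u - 3)*(u - 2)*(u - 1/4)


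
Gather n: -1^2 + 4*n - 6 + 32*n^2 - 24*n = 32*n^2 - 20*n - 7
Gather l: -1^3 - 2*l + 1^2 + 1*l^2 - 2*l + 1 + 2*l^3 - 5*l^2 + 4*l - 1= 2*l^3 - 4*l^2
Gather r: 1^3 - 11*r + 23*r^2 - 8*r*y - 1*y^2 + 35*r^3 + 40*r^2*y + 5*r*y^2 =35*r^3 + r^2*(40*y + 23) + r*(5*y^2 - 8*y - 11) - y^2 + 1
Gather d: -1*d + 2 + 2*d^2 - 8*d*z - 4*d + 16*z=2*d^2 + d*(-8*z - 5) + 16*z + 2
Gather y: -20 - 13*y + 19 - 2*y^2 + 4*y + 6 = -2*y^2 - 9*y + 5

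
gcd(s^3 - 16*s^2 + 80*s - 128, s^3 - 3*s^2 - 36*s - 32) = s - 8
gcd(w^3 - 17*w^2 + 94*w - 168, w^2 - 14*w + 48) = w - 6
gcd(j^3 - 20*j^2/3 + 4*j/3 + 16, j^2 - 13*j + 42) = j - 6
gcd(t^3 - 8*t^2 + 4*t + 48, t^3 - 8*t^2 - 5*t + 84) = t - 4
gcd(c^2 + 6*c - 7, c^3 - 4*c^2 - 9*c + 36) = 1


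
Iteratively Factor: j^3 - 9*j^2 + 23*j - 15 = (j - 1)*(j^2 - 8*j + 15) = (j - 3)*(j - 1)*(j - 5)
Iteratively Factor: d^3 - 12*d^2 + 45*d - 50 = (d - 5)*(d^2 - 7*d + 10) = (d - 5)*(d - 2)*(d - 5)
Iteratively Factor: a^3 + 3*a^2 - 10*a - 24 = (a - 3)*(a^2 + 6*a + 8) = (a - 3)*(a + 2)*(a + 4)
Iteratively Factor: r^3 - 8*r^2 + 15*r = (r - 5)*(r^2 - 3*r) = r*(r - 5)*(r - 3)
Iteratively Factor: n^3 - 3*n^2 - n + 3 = (n - 3)*(n^2 - 1) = (n - 3)*(n + 1)*(n - 1)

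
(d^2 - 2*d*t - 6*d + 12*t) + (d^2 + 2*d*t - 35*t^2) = 2*d^2 - 6*d - 35*t^2 + 12*t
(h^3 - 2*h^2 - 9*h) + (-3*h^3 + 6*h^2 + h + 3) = -2*h^3 + 4*h^2 - 8*h + 3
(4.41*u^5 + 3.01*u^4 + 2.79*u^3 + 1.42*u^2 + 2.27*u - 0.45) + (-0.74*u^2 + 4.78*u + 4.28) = 4.41*u^5 + 3.01*u^4 + 2.79*u^3 + 0.68*u^2 + 7.05*u + 3.83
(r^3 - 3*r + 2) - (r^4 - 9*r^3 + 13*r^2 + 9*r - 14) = -r^4 + 10*r^3 - 13*r^2 - 12*r + 16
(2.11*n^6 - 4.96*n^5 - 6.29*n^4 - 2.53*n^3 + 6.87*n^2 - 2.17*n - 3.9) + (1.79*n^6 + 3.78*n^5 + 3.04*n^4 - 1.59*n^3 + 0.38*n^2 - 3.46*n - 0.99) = 3.9*n^6 - 1.18*n^5 - 3.25*n^4 - 4.12*n^3 + 7.25*n^2 - 5.63*n - 4.89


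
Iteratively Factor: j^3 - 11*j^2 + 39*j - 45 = (j - 3)*(j^2 - 8*j + 15) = (j - 3)^2*(j - 5)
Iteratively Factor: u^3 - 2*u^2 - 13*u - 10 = (u + 1)*(u^2 - 3*u - 10) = (u - 5)*(u + 1)*(u + 2)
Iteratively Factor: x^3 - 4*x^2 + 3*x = (x - 3)*(x^2 - x) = x*(x - 3)*(x - 1)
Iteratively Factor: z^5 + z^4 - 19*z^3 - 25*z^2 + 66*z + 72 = (z - 2)*(z^4 + 3*z^3 - 13*z^2 - 51*z - 36) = (z - 2)*(z + 1)*(z^3 + 2*z^2 - 15*z - 36) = (z - 2)*(z + 1)*(z + 3)*(z^2 - z - 12) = (z - 2)*(z + 1)*(z + 3)^2*(z - 4)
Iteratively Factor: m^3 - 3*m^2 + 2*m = (m - 2)*(m^2 - m) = m*(m - 2)*(m - 1)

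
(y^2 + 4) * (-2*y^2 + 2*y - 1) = -2*y^4 + 2*y^3 - 9*y^2 + 8*y - 4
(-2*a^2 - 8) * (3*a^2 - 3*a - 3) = -6*a^4 + 6*a^3 - 18*a^2 + 24*a + 24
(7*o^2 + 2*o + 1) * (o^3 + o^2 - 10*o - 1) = 7*o^5 + 9*o^4 - 67*o^3 - 26*o^2 - 12*o - 1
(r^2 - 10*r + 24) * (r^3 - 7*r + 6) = r^5 - 10*r^4 + 17*r^3 + 76*r^2 - 228*r + 144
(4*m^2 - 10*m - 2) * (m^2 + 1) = 4*m^4 - 10*m^3 + 2*m^2 - 10*m - 2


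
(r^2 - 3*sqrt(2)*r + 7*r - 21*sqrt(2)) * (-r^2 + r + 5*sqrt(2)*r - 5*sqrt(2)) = -r^4 - 6*r^3 + 8*sqrt(2)*r^3 - 23*r^2 + 48*sqrt(2)*r^2 - 180*r - 56*sqrt(2)*r + 210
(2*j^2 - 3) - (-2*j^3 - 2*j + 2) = 2*j^3 + 2*j^2 + 2*j - 5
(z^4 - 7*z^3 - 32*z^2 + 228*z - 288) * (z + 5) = z^5 - 2*z^4 - 67*z^3 + 68*z^2 + 852*z - 1440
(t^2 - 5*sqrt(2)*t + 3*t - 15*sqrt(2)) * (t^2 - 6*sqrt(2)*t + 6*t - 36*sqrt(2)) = t^4 - 11*sqrt(2)*t^3 + 9*t^3 - 99*sqrt(2)*t^2 + 78*t^2 - 198*sqrt(2)*t + 540*t + 1080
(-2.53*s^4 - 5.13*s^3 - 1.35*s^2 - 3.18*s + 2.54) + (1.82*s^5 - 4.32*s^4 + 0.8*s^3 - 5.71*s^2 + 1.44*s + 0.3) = 1.82*s^5 - 6.85*s^4 - 4.33*s^3 - 7.06*s^2 - 1.74*s + 2.84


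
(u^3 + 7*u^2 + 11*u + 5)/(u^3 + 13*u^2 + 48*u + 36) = (u^2 + 6*u + 5)/(u^2 + 12*u + 36)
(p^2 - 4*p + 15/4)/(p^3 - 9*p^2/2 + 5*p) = (p - 3/2)/(p*(p - 2))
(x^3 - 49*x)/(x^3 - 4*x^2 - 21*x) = (x + 7)/(x + 3)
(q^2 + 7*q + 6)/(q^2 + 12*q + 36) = (q + 1)/(q + 6)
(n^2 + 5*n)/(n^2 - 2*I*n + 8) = n*(n + 5)/(n^2 - 2*I*n + 8)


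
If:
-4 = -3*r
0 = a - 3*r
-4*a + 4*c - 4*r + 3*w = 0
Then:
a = 4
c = 16/3 - 3*w/4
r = 4/3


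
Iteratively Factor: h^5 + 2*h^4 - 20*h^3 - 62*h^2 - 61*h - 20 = (h + 1)*(h^4 + h^3 - 21*h^2 - 41*h - 20) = (h + 1)^2*(h^3 - 21*h - 20) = (h + 1)^2*(h + 4)*(h^2 - 4*h - 5) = (h + 1)^3*(h + 4)*(h - 5)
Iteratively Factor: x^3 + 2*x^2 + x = (x + 1)*(x^2 + x) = x*(x + 1)*(x + 1)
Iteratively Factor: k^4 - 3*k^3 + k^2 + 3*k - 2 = (k + 1)*(k^3 - 4*k^2 + 5*k - 2) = (k - 1)*(k + 1)*(k^2 - 3*k + 2) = (k - 1)^2*(k + 1)*(k - 2)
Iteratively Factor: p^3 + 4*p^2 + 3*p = (p + 1)*(p^2 + 3*p) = p*(p + 1)*(p + 3)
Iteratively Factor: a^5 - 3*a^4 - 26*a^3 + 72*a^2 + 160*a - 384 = (a - 2)*(a^4 - a^3 - 28*a^2 + 16*a + 192) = (a - 2)*(a + 3)*(a^3 - 4*a^2 - 16*a + 64) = (a - 4)*(a - 2)*(a + 3)*(a^2 - 16) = (a - 4)^2*(a - 2)*(a + 3)*(a + 4)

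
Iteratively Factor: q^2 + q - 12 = (q + 4)*(q - 3)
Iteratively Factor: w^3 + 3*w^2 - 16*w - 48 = (w + 3)*(w^2 - 16) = (w + 3)*(w + 4)*(w - 4)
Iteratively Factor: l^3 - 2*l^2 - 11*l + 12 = (l - 1)*(l^2 - l - 12) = (l - 4)*(l - 1)*(l + 3)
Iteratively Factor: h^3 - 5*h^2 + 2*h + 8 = (h + 1)*(h^2 - 6*h + 8) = (h - 2)*(h + 1)*(h - 4)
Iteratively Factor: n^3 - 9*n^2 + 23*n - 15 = (n - 5)*(n^2 - 4*n + 3) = (n - 5)*(n - 3)*(n - 1)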